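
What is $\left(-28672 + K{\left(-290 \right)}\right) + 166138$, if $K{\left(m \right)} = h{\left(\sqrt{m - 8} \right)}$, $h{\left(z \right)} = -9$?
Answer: $137457$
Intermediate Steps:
$K{\left(m \right)} = -9$
$\left(-28672 + K{\left(-290 \right)}\right) + 166138 = \left(-28672 - 9\right) + 166138 = -28681 + 166138 = 137457$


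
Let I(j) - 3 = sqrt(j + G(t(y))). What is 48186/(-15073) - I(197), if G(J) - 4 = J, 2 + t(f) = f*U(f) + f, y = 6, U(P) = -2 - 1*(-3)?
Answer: -93405/15073 - sqrt(211) ≈ -20.723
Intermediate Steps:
U(P) = 1 (U(P) = -2 + 3 = 1)
t(f) = -2 + 2*f (t(f) = -2 + (f*1 + f) = -2 + (f + f) = -2 + 2*f)
G(J) = 4 + J
I(j) = 3 + sqrt(14 + j) (I(j) = 3 + sqrt(j + (4 + (-2 + 2*6))) = 3 + sqrt(j + (4 + (-2 + 12))) = 3 + sqrt(j + (4 + 10)) = 3 + sqrt(j + 14) = 3 + sqrt(14 + j))
48186/(-15073) - I(197) = 48186/(-15073) - (3 + sqrt(14 + 197)) = 48186*(-1/15073) - (3 + sqrt(211)) = -48186/15073 + (-3 - sqrt(211)) = -93405/15073 - sqrt(211)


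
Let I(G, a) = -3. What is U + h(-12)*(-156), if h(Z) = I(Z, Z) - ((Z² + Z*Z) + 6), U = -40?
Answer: 46292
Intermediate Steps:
I(G, a) = -3 (I(G, a) = -1*3 = -3)
h(Z) = -9 - 2*Z² (h(Z) = -3 - ((Z² + Z*Z) + 6) = -3 - ((Z² + Z²) + 6) = -3 - (2*Z² + 6) = -3 - (6 + 2*Z²) = -3 + (-6 - 2*Z²) = -9 - 2*Z²)
U + h(-12)*(-156) = -40 + (-9 - 2*(-12)²)*(-156) = -40 + (-9 - 2*144)*(-156) = -40 + (-9 - 288)*(-156) = -40 - 297*(-156) = -40 + 46332 = 46292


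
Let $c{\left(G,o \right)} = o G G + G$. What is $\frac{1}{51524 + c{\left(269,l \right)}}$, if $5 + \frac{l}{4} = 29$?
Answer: $\frac{1}{6998449} \approx 1.4289 \cdot 10^{-7}$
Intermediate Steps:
$l = 96$ ($l = -20 + 4 \cdot 29 = -20 + 116 = 96$)
$c{\left(G,o \right)} = G + o G^{2}$ ($c{\left(G,o \right)} = G o G + G = o G^{2} + G = G + o G^{2}$)
$\frac{1}{51524 + c{\left(269,l \right)}} = \frac{1}{51524 + 269 \left(1 + 269 \cdot 96\right)} = \frac{1}{51524 + 269 \left(1 + 25824\right)} = \frac{1}{51524 + 269 \cdot 25825} = \frac{1}{51524 + 6946925} = \frac{1}{6998449}$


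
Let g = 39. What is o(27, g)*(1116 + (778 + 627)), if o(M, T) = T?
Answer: 98319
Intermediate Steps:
o(27, g)*(1116 + (778 + 627)) = 39*(1116 + (778 + 627)) = 39*(1116 + 1405) = 39*2521 = 98319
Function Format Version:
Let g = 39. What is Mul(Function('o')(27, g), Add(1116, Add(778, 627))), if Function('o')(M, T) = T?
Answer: 98319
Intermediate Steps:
Mul(Function('o')(27, g), Add(1116, Add(778, 627))) = Mul(39, Add(1116, Add(778, 627))) = Mul(39, Add(1116, 1405)) = Mul(39, 2521) = 98319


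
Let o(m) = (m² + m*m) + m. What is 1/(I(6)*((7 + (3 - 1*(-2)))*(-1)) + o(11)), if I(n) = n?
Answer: 1/181 ≈ 0.0055249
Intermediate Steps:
o(m) = m + 2*m² (o(m) = (m² + m²) + m = 2*m² + m = m + 2*m²)
1/(I(6)*((7 + (3 - 1*(-2)))*(-1)) + o(11)) = 1/(6*((7 + (3 - 1*(-2)))*(-1)) + 11*(1 + 2*11)) = 1/(6*((7 + (3 + 2))*(-1)) + 11*(1 + 22)) = 1/(6*((7 + 5)*(-1)) + 11*23) = 1/(6*(12*(-1)) + 253) = 1/(6*(-12) + 253) = 1/(-72 + 253) = 1/181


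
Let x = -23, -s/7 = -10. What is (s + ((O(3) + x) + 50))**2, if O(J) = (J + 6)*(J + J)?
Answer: 22801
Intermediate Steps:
s = 70 (s = -7*(-10) = 70)
O(J) = 2*J*(6 + J) (O(J) = (6 + J)*(2*J) = 2*J*(6 + J))
(s + ((O(3) + x) + 50))**2 = (70 + ((2*3*(6 + 3) - 23) + 50))**2 = (70 + ((2*3*9 - 23) + 50))**2 = (70 + ((54 - 23) + 50))**2 = (70 + (31 + 50))**2 = (70 + 81)**2 = 151**2 = 22801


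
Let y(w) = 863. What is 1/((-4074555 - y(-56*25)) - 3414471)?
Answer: -1/7489889 ≈ -1.3351e-7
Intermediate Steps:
1/((-4074555 - y(-56*25)) - 3414471) = 1/((-4074555 - 1*863) - 3414471) = 1/((-4074555 - 863) - 3414471) = 1/(-4075418 - 3414471) = 1/(-7489889) = -1/7489889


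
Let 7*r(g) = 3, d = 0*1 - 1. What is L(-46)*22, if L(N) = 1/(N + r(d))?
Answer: -14/29 ≈ -0.48276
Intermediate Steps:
d = -1 (d = 0 - 1 = -1)
r(g) = 3/7 (r(g) = (⅐)*3 = 3/7)
L(N) = 1/(3/7 + N) (L(N) = 1/(N + 3/7) = 1/(3/7 + N))
L(-46)*22 = (7/(3 + 7*(-46)))*22 = (7/(3 - 322))*22 = (7/(-319))*22 = (7*(-1/319))*22 = -7/319*22 = -14/29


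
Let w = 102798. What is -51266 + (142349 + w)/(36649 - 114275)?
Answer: -3979819663/77626 ≈ -51269.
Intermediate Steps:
-51266 + (142349 + w)/(36649 - 114275) = -51266 + (142349 + 102798)/(36649 - 114275) = -51266 + 245147/(-77626) = -51266 + 245147*(-1/77626) = -51266 - 245147/77626 = -3979819663/77626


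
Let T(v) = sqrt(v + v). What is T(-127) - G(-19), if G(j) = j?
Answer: 19 + I*sqrt(254) ≈ 19.0 + 15.937*I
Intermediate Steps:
T(v) = sqrt(2)*sqrt(v) (T(v) = sqrt(2*v) = sqrt(2)*sqrt(v))
T(-127) - G(-19) = sqrt(2)*sqrt(-127) - 1*(-19) = sqrt(2)*(I*sqrt(127)) + 19 = I*sqrt(254) + 19 = 19 + I*sqrt(254)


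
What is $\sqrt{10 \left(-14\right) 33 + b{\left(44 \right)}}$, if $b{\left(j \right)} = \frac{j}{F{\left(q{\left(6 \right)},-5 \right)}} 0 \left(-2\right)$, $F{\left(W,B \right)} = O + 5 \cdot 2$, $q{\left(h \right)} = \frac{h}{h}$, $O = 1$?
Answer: $2 i \sqrt{1155} \approx 67.971 i$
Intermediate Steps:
$q{\left(h \right)} = 1$
$F{\left(W,B \right)} = 11$ ($F{\left(W,B \right)} = 1 + 5 \cdot 2 = 1 + 10 = 11$)
$b{\left(j \right)} = 0$ ($b{\left(j \right)} = \frac{j}{11} \cdot 0 \left(-2\right) = 0 \left(-2\right) = 0$)
$\sqrt{10 \left(-14\right) 33 + b{\left(44 \right)}} = \sqrt{10 \left(-14\right) 33 + 0} = \sqrt{\left(-140\right) 33 + 0} = \sqrt{-4620 + 0} = \sqrt{-4620} = 2 i \sqrt{1155}$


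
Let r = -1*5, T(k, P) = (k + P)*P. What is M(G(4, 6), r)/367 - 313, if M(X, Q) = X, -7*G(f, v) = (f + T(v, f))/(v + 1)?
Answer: -5628723/17983 ≈ -313.00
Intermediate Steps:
T(k, P) = P*(P + k) (T(k, P) = (P + k)*P = P*(P + k))
r = -5
G(f, v) = -(f + f*(f + v))/(7*(1 + v)) (G(f, v) = -(f + f*(f + v))/(7*(v + 1)) = -(f + f*(f + v))/(7*(1 + v)))
M(G(4, 6), r)/367 - 313 = ((1/7)*4*(-1 - 1*4 - 1*6)/(1 + 6))/367 - 313 = ((1/7)*4*(-1 - 4 - 6)/7)*(1/367) - 313 = ((1/7)*4*(1/7)*(-11))*(1/367) - 313 = -44/49*1/367 - 313 = -44/17983 - 313 = -5628723/17983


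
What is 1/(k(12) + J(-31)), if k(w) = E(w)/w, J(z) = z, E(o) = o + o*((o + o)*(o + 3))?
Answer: 1/330 ≈ 0.0030303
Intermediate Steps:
E(o) = o + 2*o²*(3 + o) (E(o) = o + o*((2*o)*(3 + o)) = o + o*(2*o*(3 + o)) = o + 2*o²*(3 + o))
k(w) = 1 + 2*w² + 6*w (k(w) = (w*(1 + 2*w² + 6*w))/w = 1 + 2*w² + 6*w)
1/(k(12) + J(-31)) = 1/((1 + 2*12² + 6*12) - 31) = 1/((1 + 2*144 + 72) - 31) = 1/((1 + 288 + 72) - 31) = 1/(361 - 31) = 1/330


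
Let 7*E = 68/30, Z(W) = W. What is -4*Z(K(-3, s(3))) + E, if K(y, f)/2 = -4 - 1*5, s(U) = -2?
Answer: 7594/105 ≈ 72.324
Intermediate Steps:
K(y, f) = -18 (K(y, f) = 2*(-4 - 1*5) = 2*(-4 - 5) = 2*(-9) = -18)
E = 34/105 (E = (68/30)/7 = (68*(1/30))/7 = (⅐)*(34/15) = 34/105 ≈ 0.32381)
-4*Z(K(-3, s(3))) + E = -4*(-18) + 34/105 = 72 + 34/105 = 7594/105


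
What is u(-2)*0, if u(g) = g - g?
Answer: 0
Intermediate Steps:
u(g) = 0
u(-2)*0 = 0*0 = 0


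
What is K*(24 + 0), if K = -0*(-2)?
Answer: 0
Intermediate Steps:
K = 0 (K = -12*0 = 0)
K*(24 + 0) = 0*(24 + 0) = 0*24 = 0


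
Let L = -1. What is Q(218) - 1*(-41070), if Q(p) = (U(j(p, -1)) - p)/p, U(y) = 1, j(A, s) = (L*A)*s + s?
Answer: 8953043/218 ≈ 41069.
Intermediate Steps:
j(A, s) = s - A*s (j(A, s) = (-A)*s + s = -A*s + s = s - A*s)
Q(p) = (1 - p)/p
Q(218) - 1*(-41070) = (1 - 1*218)/218 - 1*(-41070) = (1 - 218)/218 + 41070 = (1/218)*(-217) + 41070 = -217/218 + 41070 = 8953043/218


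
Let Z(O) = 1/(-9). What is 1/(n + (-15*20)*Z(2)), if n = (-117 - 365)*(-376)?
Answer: 3/543796 ≈ 5.5168e-6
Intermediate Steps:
n = 181232 (n = -482*(-376) = 181232)
Z(O) = -⅑
1/(n + (-15*20)*Z(2)) = 1/(181232 - 15*20*(-⅑)) = 1/(181232 - 300*(-⅑)) = 1/(181232 + 100/3) = 1/(543796/3) = 3/543796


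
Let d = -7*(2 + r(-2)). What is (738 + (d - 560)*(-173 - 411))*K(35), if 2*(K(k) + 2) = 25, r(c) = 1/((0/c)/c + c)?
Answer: 3506055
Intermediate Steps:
r(c) = 1/c (r(c) = 1/(0/c + c) = 1/(0 + c) = 1/c)
d = -21/2 (d = -7*(2 + 1/(-2)) = -7*(2 - ½) = -7*3/2 = -21/2 ≈ -10.500)
K(k) = 21/2 (K(k) = -2 + (½)*25 = -2 + 25/2 = 21/2)
(738 + (d - 560)*(-173 - 411))*K(35) = (738 + (-21/2 - 560)*(-173 - 411))*(21/2) = (738 - 1141/2*(-584))*(21/2) = (738 + 333172)*(21/2) = 333910*(21/2) = 3506055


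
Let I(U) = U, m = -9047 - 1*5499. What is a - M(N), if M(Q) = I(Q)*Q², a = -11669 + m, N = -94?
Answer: 804369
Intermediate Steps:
m = -14546 (m = -9047 - 5499 = -14546)
a = -26215 (a = -11669 - 14546 = -26215)
M(Q) = Q³ (M(Q) = Q*Q² = Q³)
a - M(N) = -26215 - 1*(-94)³ = -26215 - 1*(-830584) = -26215 + 830584 = 804369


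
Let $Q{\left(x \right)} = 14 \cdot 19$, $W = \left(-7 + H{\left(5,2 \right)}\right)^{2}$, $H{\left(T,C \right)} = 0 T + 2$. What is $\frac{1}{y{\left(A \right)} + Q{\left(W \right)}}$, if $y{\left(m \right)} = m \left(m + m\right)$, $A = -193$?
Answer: $\frac{1}{74764} \approx 1.3375 \cdot 10^{-5}$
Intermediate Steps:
$H{\left(T,C \right)} = 2$ ($H{\left(T,C \right)} = 0 + 2 = 2$)
$W = 25$ ($W = \left(-7 + 2\right)^{2} = \left(-5\right)^{2} = 25$)
$Q{\left(x \right)} = 266$
$y{\left(m \right)} = 2 m^{2}$ ($y{\left(m \right)} = m 2 m = 2 m^{2}$)
$\frac{1}{y{\left(A \right)} + Q{\left(W \right)}} = \frac{1}{2 \left(-193\right)^{2} + 266} = \frac{1}{2 \cdot 37249 + 266} = \frac{1}{74498 + 266} = \frac{1}{74764}$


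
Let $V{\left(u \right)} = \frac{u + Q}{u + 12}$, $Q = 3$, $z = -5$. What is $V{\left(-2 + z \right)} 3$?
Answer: $- \frac{12}{5} \approx -2.4$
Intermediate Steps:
$V{\left(u \right)} = \frac{3 + u}{12 + u}$ ($V{\left(u \right)} = \frac{u + 3}{u + 12} = \frac{3 + u}{12 + u}$)
$V{\left(-2 + z \right)} 3 = \frac{3 - 7}{12 - 7} \cdot 3 = \frac{1}{5} \left(-4\right) 3 = \left(- \frac{4}{5}\right) 3 = - \frac{12}{5}$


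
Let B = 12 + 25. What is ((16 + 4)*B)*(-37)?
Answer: -27380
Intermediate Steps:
B = 37
((16 + 4)*B)*(-37) = ((16 + 4)*37)*(-37) = (20*37)*(-37) = 740*(-37) = -27380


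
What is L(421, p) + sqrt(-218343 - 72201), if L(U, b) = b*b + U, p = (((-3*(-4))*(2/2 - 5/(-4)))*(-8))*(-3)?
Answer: 420325 + 4*I*sqrt(18159) ≈ 4.2033e+5 + 539.02*I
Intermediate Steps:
p = 648 (p = ((12*(2*(1/2) - 5*(-1/4)))*(-8))*(-3) = ((12*(1 + 5/4))*(-8))*(-3) = ((12*(9/4))*(-8))*(-3) = (27*(-8))*(-3) = -216*(-3) = 648)
L(U, b) = U + b**2 (L(U, b) = b**2 + U = U + b**2)
L(421, p) + sqrt(-218343 - 72201) = (421 + 648**2) + sqrt(-218343 - 72201) = (421 + 419904) + sqrt(-290544) = 420325 + 4*I*sqrt(18159)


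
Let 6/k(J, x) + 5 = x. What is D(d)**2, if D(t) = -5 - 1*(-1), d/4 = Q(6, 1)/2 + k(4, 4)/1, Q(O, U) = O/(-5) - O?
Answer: 16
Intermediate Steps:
k(J, x) = 6/(-5 + x)
Q(O, U) = -6*O/5 (Q(O, U) = O*(-1/5) - O = -O/5 - O = -6*O/5)
d = -192/5 (d = 4*(-6/5*6/2 + (6/(-5 + 4))/1) = 4*(-36/5*1/2 + (6/(-1))*1) = 4*(-18/5 + (6*(-1))*1) = 4*(-18/5 - 6*1) = 4*(-18/5 - 6) = 4*(-48/5) = -192/5 ≈ -38.400)
D(t) = -4 (D(t) = -5 + 1 = -4)
D(d)**2 = (-4)**2 = 16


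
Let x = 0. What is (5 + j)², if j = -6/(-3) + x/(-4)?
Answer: 49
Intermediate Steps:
j = 2 (j = -6/(-3) + 0/(-4) = -6*(-⅓) + 0*(-¼) = 2 + 0 = 2)
(5 + j)² = (5 + 2)² = 7² = 49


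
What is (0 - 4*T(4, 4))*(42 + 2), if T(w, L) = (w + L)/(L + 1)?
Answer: -1408/5 ≈ -281.60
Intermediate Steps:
T(w, L) = (L + w)/(1 + L)
(0 - 4*T(4, 4))*(42 + 2) = (0 - 4*(4 + 4)/(1 + 4))*(42 + 2) = (0 - 4*8/5)*44 = (0 - 32/5)*44 = -32/5*44 = -1408/5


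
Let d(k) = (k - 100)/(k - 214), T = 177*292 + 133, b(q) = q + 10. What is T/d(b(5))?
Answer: 10311583/85 ≈ 1.2131e+5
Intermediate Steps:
b(q) = 10 + q
T = 51817 (T = 51684 + 133 = 51817)
d(k) = (-100 + k)/(-214 + k)
T/d(b(5)) = 51817/(((-100 + (10 + 5))/(-214 + (10 + 5)))) = 51817/(((-100 + 15)/(-214 + 15))) = 51817/((-85/(-199))) = 51817/((-1/199*(-85))) = 51817/(85/199) = 51817*(199/85) = 10311583/85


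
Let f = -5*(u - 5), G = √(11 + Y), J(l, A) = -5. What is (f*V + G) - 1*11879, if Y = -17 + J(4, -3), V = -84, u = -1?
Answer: -14399 + I*√11 ≈ -14399.0 + 3.3166*I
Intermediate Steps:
Y = -22 (Y = -17 - 5 = -22)
G = I*√11 (G = √(11 - 22) = √(-11) = I*√11 ≈ 3.3166*I)
f = 30 (f = -5*(-1 - 5) = -5*(-6) = 30)
(f*V + G) - 1*11879 = (30*(-84) + I*√11) - 1*11879 = (-2520 + I*√11) - 11879 = -14399 + I*√11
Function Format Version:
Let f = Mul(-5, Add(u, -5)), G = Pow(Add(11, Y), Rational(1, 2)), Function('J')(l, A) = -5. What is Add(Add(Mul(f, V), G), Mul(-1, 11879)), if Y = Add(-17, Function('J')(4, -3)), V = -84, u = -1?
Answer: Add(-14399, Mul(I, Pow(11, Rational(1, 2)))) ≈ Add(-14399., Mul(3.3166, I))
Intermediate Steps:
Y = -22 (Y = Add(-17, -5) = -22)
G = Mul(I, Pow(11, Rational(1, 2))) (G = Pow(Add(11, -22), Rational(1, 2)) = Pow(-11, Rational(1, 2)) = Mul(I, Pow(11, Rational(1, 2))) ≈ Mul(3.3166, I))
f = 30 (f = Mul(-5, Add(-1, -5)) = Mul(-5, -6) = 30)
Add(Add(Mul(f, V), G), Mul(-1, 11879)) = Add(Add(Mul(30, -84), Mul(I, Pow(11, Rational(1, 2)))), Mul(-1, 11879)) = Add(Add(-2520, Mul(I, Pow(11, Rational(1, 2)))), -11879) = Add(-14399, Mul(I, Pow(11, Rational(1, 2))))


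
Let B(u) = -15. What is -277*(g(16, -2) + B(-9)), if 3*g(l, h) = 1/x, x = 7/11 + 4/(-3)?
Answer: 98612/23 ≈ 4287.5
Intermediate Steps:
x = -23/33 (x = 7*(1/11) + 4*(-⅓) = 7/11 - 4/3 = -23/33 ≈ -0.69697)
g(l, h) = -11/23 (g(l, h) = 1/(3*(-23/33)) = (⅓)*(-33/23) = -11/23)
-277*(g(16, -2) + B(-9)) = -277*(-11/23 - 15) = -277*(-356/23) = 98612/23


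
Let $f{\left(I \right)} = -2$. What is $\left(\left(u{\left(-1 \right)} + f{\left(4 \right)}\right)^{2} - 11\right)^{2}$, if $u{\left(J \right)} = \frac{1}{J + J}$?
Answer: $\frac{361}{16} \approx 22.563$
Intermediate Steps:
$u{\left(J \right)} = \frac{1}{2 J}$
$\left(\left(u{\left(-1 \right)} + f{\left(4 \right)}\right)^{2} - 11\right)^{2} = \left(\left(\frac{1}{2 \left(-1\right)} - 2\right)^{2} - 11\right)^{2} = \left(\left(\frac{1}{2} \left(-1\right) - 2\right)^{2} - 11\right)^{2} = \left(\left(- \frac{1}{2} - 2\right)^{2} - 11\right)^{2} = \left(\left(- \frac{5}{2}\right)^{2} - 11\right)^{2} = \left(\frac{25}{4} - 11\right)^{2} = \left(- \frac{19}{4}\right)^{2} = \frac{361}{16}$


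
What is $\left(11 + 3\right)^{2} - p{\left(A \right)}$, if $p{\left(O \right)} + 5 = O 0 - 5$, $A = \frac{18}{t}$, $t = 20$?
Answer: $206$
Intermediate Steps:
$A = \frac{9}{10}$ ($A = \frac{18}{20} = 18 \cdot \frac{1}{20} = \frac{9}{10} \approx 0.9$)
$p{\left(O \right)} = -10$ ($p{\left(O \right)} = -5 + \left(O 0 - 5\right) = -5 + \left(0 - 5\right) = -5 - 5 = -10$)
$\left(11 + 3\right)^{2} - p{\left(A \right)} = \left(11 + 3\right)^{2} - -10 = 14^{2} + 10 = 196 + 10 = 206$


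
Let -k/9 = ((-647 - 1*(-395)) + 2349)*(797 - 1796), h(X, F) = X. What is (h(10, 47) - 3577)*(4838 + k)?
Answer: -67269928155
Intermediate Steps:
k = 18854127 (k = -9*((-647 - 1*(-395)) + 2349)*(797 - 1796) = -9*((-647 + 395) + 2349)*(-999) = -9*(-252 + 2349)*(-999) = -18873*(-999) = -9*(-2094903) = 18854127)
(h(10, 47) - 3577)*(4838 + k) = (10 - 3577)*(4838 + 18854127) = -3567*18858965 = -67269928155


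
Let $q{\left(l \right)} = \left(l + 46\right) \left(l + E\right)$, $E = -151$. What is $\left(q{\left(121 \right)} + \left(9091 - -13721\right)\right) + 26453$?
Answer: $44255$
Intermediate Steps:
$q{\left(l \right)} = \left(-151 + l\right) \left(46 + l\right)$ ($q{\left(l \right)} = \left(l + 46\right) \left(l - 151\right) = \left(46 + l\right) \left(-151 + l\right) = \left(-151 + l\right) \left(46 + l\right)$)
$\left(q{\left(121 \right)} + \left(9091 - -13721\right)\right) + 26453 = \left(\left(-6946 + 121^{2} - 12705\right) + \left(9091 - -13721\right)\right) + 26453 = \left(\left(-6946 + 14641 - 12705\right) + \left(9091 + 13721\right)\right) + 26453 = \left(-5010 + 22812\right) + 26453 = 17802 + 26453 = 44255$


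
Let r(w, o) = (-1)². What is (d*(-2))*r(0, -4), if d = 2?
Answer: -4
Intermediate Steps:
r(w, o) = 1
(d*(-2))*r(0, -4) = (2*(-2))*1 = -4*1 = -4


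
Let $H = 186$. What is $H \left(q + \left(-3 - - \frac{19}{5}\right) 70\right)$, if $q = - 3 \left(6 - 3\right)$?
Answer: $8742$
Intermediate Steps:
$q = -9$ ($q = \left(-3\right) 3 = -9$)
$H \left(q + \left(-3 - - \frac{19}{5}\right) 70\right) = 186 \left(-9 + \left(-3 - - \frac{19}{5}\right) 70\right) = 186 \left(-9 + \left(-3 + \frac{19}{5}\right) 70\right) = 186 \left(-9 + \frac{4}{5} \cdot 70\right) = 186 \left(-9 + 56\right) = 186 \cdot 47 = 8742$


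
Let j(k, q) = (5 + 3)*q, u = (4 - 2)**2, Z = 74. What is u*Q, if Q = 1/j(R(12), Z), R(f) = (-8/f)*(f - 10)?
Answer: 1/148 ≈ 0.0067568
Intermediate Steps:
R(f) = -8*(-10 + f)/f (R(f) = (-8/f)*(-10 + f) = -8*(-10 + f)/f)
u = 4 (u = 2**2 = 4)
j(k, q) = 8*q
Q = 1/592 (Q = 1/(8*74) = 1/592 ≈ 0.0016892)
u*Q = 4*(1/592) = 1/148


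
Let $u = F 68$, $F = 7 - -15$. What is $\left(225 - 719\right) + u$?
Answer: $1002$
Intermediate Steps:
$F = 22$ ($F = 7 + 15 = 22$)
$u = 1496$ ($u = 22 \cdot 68 = 1496$)
$\left(225 - 719\right) + u = \left(225 - 719\right) + 1496 = -494 + 1496 = 1002$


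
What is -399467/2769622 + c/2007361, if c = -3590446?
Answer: -10746052707999/5559631187542 ≈ -1.9329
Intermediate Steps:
-399467/2769622 + c/2007361 = -399467/2769622 - 3590446/2007361 = -10746052707999/5559631187542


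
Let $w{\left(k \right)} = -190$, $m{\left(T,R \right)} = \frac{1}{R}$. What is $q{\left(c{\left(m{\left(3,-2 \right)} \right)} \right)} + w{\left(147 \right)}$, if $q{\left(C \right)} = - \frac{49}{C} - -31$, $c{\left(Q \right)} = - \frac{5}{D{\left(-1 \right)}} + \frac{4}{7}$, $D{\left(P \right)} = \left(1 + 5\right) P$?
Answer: $- \frac{11439}{59} \approx -193.88$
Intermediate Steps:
$D{\left(P \right)} = 6 P$
$c{\left(Q \right)} = \frac{59}{42}$ ($c{\left(Q \right)} = - \frac{5}{6 \left(-1\right)} + \frac{4}{7} = - \frac{5}{-6} + 4 \cdot \frac{1}{7} = \left(-5\right) \left(- \frac{1}{6}\right) + \frac{4}{7} = \frac{5}{6} + \frac{4}{7} = \frac{59}{42}$)
$q{\left(C \right)} = 31 - \frac{49}{C}$ ($q{\left(C \right)} = - \frac{49}{C} + 31 = 31 - \frac{49}{C}$)
$q{\left(c{\left(m{\left(3,-2 \right)} \right)} \right)} + w{\left(147 \right)} = \left(31 - \frac{49}{\frac{59}{42}}\right) - 190 = \left(31 - \frac{2058}{59}\right) - 190 = - \frac{229}{59} - 190 = - \frac{11439}{59}$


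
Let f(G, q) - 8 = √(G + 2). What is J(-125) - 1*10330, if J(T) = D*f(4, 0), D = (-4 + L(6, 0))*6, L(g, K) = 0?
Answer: -10522 - 24*√6 ≈ -10581.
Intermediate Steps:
f(G, q) = 8 + √(2 + G) (f(G, q) = 8 + √(G + 2) = 8 + √(2 + G))
D = -24 (D = (-4 + 0)*6 = -4*6 = -24)
J(T) = -192 - 24*√6 (J(T) = -24*(8 + √(2 + 4)) = -24*(8 + √6) = -192 - 24*√6)
J(-125) - 1*10330 = (-192 - 24*√6) - 1*10330 = (-192 - 24*√6) - 10330 = -10522 - 24*√6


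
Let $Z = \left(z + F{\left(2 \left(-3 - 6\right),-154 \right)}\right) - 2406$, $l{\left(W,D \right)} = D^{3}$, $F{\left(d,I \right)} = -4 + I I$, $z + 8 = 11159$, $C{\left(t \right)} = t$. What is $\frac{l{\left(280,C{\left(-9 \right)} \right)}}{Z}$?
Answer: $- \frac{243}{10819} \approx -0.02246$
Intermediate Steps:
$z = 11151$ ($z = -8 + 11159 = 11151$)
$F{\left(d,I \right)} = -4 + I^{2}$
$Z = 32457$ ($Z = \left(11151 - \left(4 - \left(-154\right)^{2}\right)\right) - 2406 = \left(11151 + \left(-4 + 23716\right)\right) - 2406 = \left(11151 + 23712\right) - 2406 = 34863 - 2406 = 32457$)
$\frac{l{\left(280,C{\left(-9 \right)} \right)}}{Z} = \frac{\left(-9\right)^{3}}{32457} = \left(-729\right) \frac{1}{32457} = - \frac{243}{10819}$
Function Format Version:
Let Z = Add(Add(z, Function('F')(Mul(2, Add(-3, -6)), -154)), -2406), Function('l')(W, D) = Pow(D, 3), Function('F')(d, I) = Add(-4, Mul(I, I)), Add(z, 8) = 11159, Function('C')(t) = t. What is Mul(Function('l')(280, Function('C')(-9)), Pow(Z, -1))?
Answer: Rational(-243, 10819) ≈ -0.022460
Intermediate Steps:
z = 11151 (z = Add(-8, 11159) = 11151)
Function('F')(d, I) = Add(-4, Pow(I, 2))
Z = 32457 (Z = Add(Add(11151, Add(-4, Pow(-154, 2))), -2406) = Add(Add(11151, Add(-4, 23716)), -2406) = Add(Add(11151, 23712), -2406) = Add(34863, -2406) = 32457)
Mul(Function('l')(280, Function('C')(-9)), Pow(Z, -1)) = Mul(Pow(-9, 3), Pow(32457, -1)) = Mul(-729, Rational(1, 32457)) = Rational(-243, 10819)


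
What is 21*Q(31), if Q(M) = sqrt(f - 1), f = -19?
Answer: 42*I*sqrt(5) ≈ 93.915*I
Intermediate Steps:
Q(M) = 2*I*sqrt(5) (Q(M) = sqrt(-19 - 1) = sqrt(-20) = 2*I*sqrt(5))
21*Q(31) = 21*(2*I*sqrt(5)) = 42*I*sqrt(5)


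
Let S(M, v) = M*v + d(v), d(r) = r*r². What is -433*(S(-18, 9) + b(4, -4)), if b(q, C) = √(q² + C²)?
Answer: -245511 - 1732*√2 ≈ -2.4796e+5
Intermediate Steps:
d(r) = r³
b(q, C) = √(C² + q²)
S(M, v) = v³ + M*v (S(M, v) = M*v + v³ = v³ + M*v)
-433*(S(-18, 9) + b(4, -4)) = -433*(9*(-18 + 9²) + √((-4)² + 4²)) = -433*(9*(-18 + 81) + √(16 + 16)) = -433*(9*63 + √32) = -433*(567 + 4*√2) = -245511 - 1732*√2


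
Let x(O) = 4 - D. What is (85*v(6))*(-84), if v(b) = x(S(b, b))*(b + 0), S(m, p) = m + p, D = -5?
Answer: -385560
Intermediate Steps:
x(O) = 9 (x(O) = 4 - 1*(-5) = 4 + 5 = 9)
v(b) = 9*b (v(b) = 9*(b + 0) = 9*b)
(85*v(6))*(-84) = (85*(9*6))*(-84) = (85*54)*(-84) = 4590*(-84) = -385560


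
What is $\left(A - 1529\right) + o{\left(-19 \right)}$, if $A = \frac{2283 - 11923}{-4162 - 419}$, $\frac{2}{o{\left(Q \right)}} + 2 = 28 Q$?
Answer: $- \frac{622530628}{407709} \approx -1526.9$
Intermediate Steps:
$o{\left(Q \right)} = \frac{2}{-2 + 28 Q}$
$A = \frac{9640}{4581}$ ($A = - \frac{9640}{-4581} = \left(-9640\right) \left(- \frac{1}{4581}\right) = \frac{9640}{4581} \approx 2.1043$)
$\left(A - 1529\right) + o{\left(-19 \right)} = \left(\frac{9640}{4581} - 1529\right) + \frac{1}{-1 + 14 \left(-19\right)} = - \frac{6994709}{4581} + \frac{1}{-1 - 266} = - \frac{6994709}{4581} + \frac{1}{-267} = - \frac{6994709}{4581} - \frac{1}{267} = - \frac{622530628}{407709}$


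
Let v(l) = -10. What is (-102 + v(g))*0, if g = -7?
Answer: 0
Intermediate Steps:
(-102 + v(g))*0 = (-102 - 10)*0 = -112*0 = 0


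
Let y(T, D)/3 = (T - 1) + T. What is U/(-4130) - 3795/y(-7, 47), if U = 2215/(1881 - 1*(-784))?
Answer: 556925041/6603870 ≈ 84.333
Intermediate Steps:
y(T, D) = -3 + 6*T (y(T, D) = 3*((T - 1) + T) = 3*((-1 + T) + T) = 3*(-1 + 2*T) = -3 + 6*T)
U = 443/533 (U = 2215/(1881 + 784) = 2215/2665 = 2215*(1/2665) = 443/533 ≈ 0.83114)
U/(-4130) - 3795/y(-7, 47) = (443/533)/(-4130) - 3795/(-3 + 6*(-7)) = (443/533)*(-1/4130) - 3795/(-3 - 42) = -443/2201290 - 3795/(-45) = -443/2201290 - 3795*(-1/45) = -443/2201290 + 253/3 = 556925041/6603870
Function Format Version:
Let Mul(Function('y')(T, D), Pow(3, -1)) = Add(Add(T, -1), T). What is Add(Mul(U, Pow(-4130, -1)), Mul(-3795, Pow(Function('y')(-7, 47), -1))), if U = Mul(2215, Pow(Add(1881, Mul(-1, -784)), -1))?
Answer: Rational(556925041, 6603870) ≈ 84.333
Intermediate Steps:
Function('y')(T, D) = Add(-3, Mul(6, T)) (Function('y')(T, D) = Mul(3, Add(Add(T, -1), T)) = Mul(3, Add(Add(-1, T), T)) = Mul(3, Add(-1, Mul(2, T))) = Add(-3, Mul(6, T)))
U = Rational(443, 533) (U = Mul(2215, Pow(Add(1881, 784), -1)) = Mul(2215, Pow(2665, -1)) = Mul(2215, Rational(1, 2665)) = Rational(443, 533) ≈ 0.83114)
Add(Mul(U, Pow(-4130, -1)), Mul(-3795, Pow(Function('y')(-7, 47), -1))) = Add(Mul(Rational(443, 533), Pow(-4130, -1)), Mul(-3795, Pow(Add(-3, Mul(6, -7)), -1))) = Add(Mul(Rational(443, 533), Rational(-1, 4130)), Mul(-3795, Pow(Add(-3, -42), -1))) = Add(Rational(-443, 2201290), Mul(-3795, Pow(-45, -1))) = Add(Rational(-443, 2201290), Mul(-3795, Rational(-1, 45))) = Add(Rational(-443, 2201290), Rational(253, 3)) = Rational(556925041, 6603870)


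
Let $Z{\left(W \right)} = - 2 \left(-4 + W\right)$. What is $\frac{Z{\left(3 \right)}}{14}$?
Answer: $\frac{1}{7} \approx 0.14286$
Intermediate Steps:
$Z{\left(W \right)} = 8 - 2 W$
$\frac{Z{\left(3 \right)}}{14} = \frac{8 - 6}{14} = \left(8 - 6\right) \frac{1}{14} = 2 \cdot \frac{1}{14} = \frac{1}{7}$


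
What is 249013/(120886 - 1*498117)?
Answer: -249013/377231 ≈ -0.66011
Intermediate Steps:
249013/(120886 - 1*498117) = 249013/(120886 - 498117) = 249013/(-377231) = 249013*(-1/377231) = -249013/377231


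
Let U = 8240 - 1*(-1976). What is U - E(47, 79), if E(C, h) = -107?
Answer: 10323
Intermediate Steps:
U = 10216 (U = 8240 + 1976 = 10216)
U - E(47, 79) = 10216 - 1*(-107) = 10216 + 107 = 10323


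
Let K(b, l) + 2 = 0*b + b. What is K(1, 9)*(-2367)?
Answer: 2367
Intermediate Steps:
K(b, l) = -2 + b (K(b, l) = -2 + (0*b + b) = -2 + (0 + b) = -2 + b)
K(1, 9)*(-2367) = (-2 + 1)*(-2367) = -1*(-2367) = 2367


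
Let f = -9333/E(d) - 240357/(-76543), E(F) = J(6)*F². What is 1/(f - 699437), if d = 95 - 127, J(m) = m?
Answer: -156760064/109643534758105 ≈ -1.4297e-6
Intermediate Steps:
d = -32
E(F) = 6*F²
f = 254125863/156760064 (f = -9333/(6*(-32)²) - 240357/(-76543) = -9333/(6*1024) - 240357*(-1/76543) = -9333/6144 + 240357/76543 = -9333*1/6144 + 240357/76543 = -3111/2048 + 240357/76543 = 254125863/156760064 ≈ 1.6211)
1/(f - 699437) = 1/(254125863/156760064 - 699437) = 1/(-109643534758105/156760064) = -156760064/109643534758105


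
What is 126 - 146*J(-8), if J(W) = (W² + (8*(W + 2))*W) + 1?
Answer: -65428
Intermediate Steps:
J(W) = 1 + W² + W*(16 + 8*W) (J(W) = (W² + (8*(2 + W))*W) + 1 = (W² + (16 + 8*W)*W) + 1 = (W² + W*(16 + 8*W)) + 1 = 1 + W² + W*(16 + 8*W))
126 - 146*J(-8) = 126 - 146*(1 + 9*(-8)² + 16*(-8)) = 126 - 146*(1 + 9*64 - 128) = 126 - 146*(1 + 576 - 128) = 126 - 146*449 = 126 - 65554 = -65428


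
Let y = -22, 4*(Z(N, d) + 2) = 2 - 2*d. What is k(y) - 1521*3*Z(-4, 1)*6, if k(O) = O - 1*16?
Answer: 54718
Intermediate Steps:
Z(N, d) = -3/2 - d/2 (Z(N, d) = -2 + (2 - 2*d)/4 = -2 + (½ - d/2) = -3/2 - d/2)
k(O) = -16 + O (k(O) = O - 16 = -16 + O)
k(y) - 1521*3*Z(-4, 1)*6 = (-16 - 22) - 1521*3*(-3/2 - ½*1)*6 = -38 - 1521*3*(-3/2 - ½)*6 = -38 - 1521*3*(-2)*6 = -38 - (-9126)*6 = -38 - 1521*(-36) = -38 + 54756 = 54718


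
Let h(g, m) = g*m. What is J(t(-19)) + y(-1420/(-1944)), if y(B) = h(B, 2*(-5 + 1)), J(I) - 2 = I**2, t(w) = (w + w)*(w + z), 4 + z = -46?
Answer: 1670595878/243 ≈ 6.8749e+6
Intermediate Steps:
z = -50 (z = -4 - 46 = -50)
t(w) = 2*w*(-50 + w) (t(w) = (w + w)*(w - 50) = (2*w)*(-50 + w) = 2*w*(-50 + w))
J(I) = 2 + I**2
y(B) = -8*B (y(B) = B*(2*(-5 + 1)) = B*(2*(-4)) = B*(-8) = -8*B)
J(t(-19)) + y(-1420/(-1944)) = (2 + (2*(-19)*(-50 - 19))**2) - (-11360)/(-1944) = (2 + (2*(-19)*(-69))**2) - (-11360)*(-1)/1944 = (2 + 2622**2) - 8*355/486 = (2 + 6874884) - 1420/243 = 6874886 - 1420/243 = 1670595878/243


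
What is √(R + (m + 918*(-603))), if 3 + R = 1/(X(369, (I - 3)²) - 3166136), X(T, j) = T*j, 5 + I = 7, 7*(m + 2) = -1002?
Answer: 2*I*√67978282592029197157/22160369 ≈ 744.11*I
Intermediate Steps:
m = -1016/7 (m = -2 + (⅐)*(-1002) = -2 - 1002/7 = -1016/7 ≈ -145.14)
I = 2 (I = -5 + 7 = 2)
R = -9497302/3165767 (R = -3 + 1/(369*(2 - 3)² - 3166136) = -3 + 1/(369*(-1)² - 3166136) = -3 + 1/(369*1 - 3166136) = -3 + 1/(369 - 3166136) = -3 + 1/(-3165767) = -3 - 1/3165767 = -9497302/3165767 ≈ -3.0000)
√(R + (m + 918*(-603))) = √(-9497302/3165767 + (-1016/7 + 918*(-603))) = √(-9497302/3165767 + (-1016/7 - 553554)) = √(-9497302/3165767 - 3875894/7) = √(-12270243801812/22160369) = 2*I*√67978282592029197157/22160369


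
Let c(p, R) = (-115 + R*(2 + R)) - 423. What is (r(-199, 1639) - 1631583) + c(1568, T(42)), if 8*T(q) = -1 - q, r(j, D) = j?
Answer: -104467319/64 ≈ -1.6323e+6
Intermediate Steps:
T(q) = -1/8 - q/8 (T(q) = (-1 - q)/8 = -1/8 - q/8)
c(p, R) = -538 + R*(2 + R)
(r(-199, 1639) - 1631583) + c(1568, T(42)) = (-199 - 1631583) + (-538 + (-1/8 - 1/8*42)**2 + 2*(-1/8 - 1/8*42)) = -1631782 + (-538 + (-1/8 - 21/4)**2 + 2*(-1/8 - 21/4)) = -1631782 + (-538 + (-43/8)**2 + 2*(-43/8)) = -1631782 + (-538 + 1849/64 - 43/4) = -1631782 - 33271/64 = -104467319/64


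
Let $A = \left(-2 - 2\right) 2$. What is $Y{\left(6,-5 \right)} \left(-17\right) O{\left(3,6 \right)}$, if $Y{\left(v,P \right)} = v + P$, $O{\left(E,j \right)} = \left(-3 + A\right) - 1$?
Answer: $204$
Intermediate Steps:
$A = -8$ ($A = \left(-4\right) 2 = -8$)
$O{\left(E,j \right)} = -12$ ($O{\left(E,j \right)} = \left(-3 - 8\right) - 1 = -11 - 1 = -12$)
$Y{\left(v,P \right)} = P + v$
$Y{\left(6,-5 \right)} \left(-17\right) O{\left(3,6 \right)} = \left(-5 + 6\right) \left(-17\right) \left(-12\right) = 1 \left(-17\right) \left(-12\right) = \left(-17\right) \left(-12\right) = 204$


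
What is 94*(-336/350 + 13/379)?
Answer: -824474/9475 ≈ -87.016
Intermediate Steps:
94*(-336/350 + 13/379) = 94*(-336*1/350 + 13*(1/379)) = 94*(-24/25 + 13/379) = 94*(-8771/9475) = -824474/9475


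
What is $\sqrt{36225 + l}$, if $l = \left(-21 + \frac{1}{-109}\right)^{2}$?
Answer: $\frac{5 \sqrt{17425333}}{109} \approx 191.48$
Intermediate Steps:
$l = \frac{5244100}{11881}$ ($l = \left(-21 - \frac{1}{109}\right)^{2} = \left(- \frac{2290}{109}\right)^{2} = \frac{5244100}{11881} \approx 441.39$)
$\sqrt{36225 + l} = \sqrt{36225 + \frac{5244100}{11881}} = \sqrt{\frac{435633325}{11881}} = \frac{5 \sqrt{17425333}}{109}$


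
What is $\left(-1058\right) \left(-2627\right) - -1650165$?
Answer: $4429531$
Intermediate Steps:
$\left(-1058\right) \left(-2627\right) - -1650165 = 2779366 + \left(-361222 + 2011387\right) = 2779366 + 1650165 = 4429531$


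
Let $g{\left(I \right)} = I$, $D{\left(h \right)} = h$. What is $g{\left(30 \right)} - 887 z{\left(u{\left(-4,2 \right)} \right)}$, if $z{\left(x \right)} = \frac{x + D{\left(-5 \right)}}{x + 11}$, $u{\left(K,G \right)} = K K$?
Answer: $- \frac{8947}{27} \approx -331.37$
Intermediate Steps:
$u{\left(K,G \right)} = K^{2}$
$z{\left(x \right)} = \frac{-5 + x}{11 + x}$ ($z{\left(x \right)} = \frac{x - 5}{x + 11} = \frac{-5 + x}{11 + x}$)
$g{\left(30 \right)} - 887 z{\left(u{\left(-4,2 \right)} \right)} = 30 - 887 \frac{-5 + \left(-4\right)^{2}}{11 + \left(-4\right)^{2}} = 30 - 887 \frac{-5 + 16}{11 + 16} = 30 - 887 \cdot \frac{1}{27} \cdot 11 = 30 - \frac{9757}{27} = - \frac{8947}{27}$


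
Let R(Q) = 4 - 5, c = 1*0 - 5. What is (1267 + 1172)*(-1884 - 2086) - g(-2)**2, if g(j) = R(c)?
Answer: -9682831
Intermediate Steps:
c = -5 (c = 0 - 5 = -5)
R(Q) = -1
g(j) = -1
(1267 + 1172)*(-1884 - 2086) - g(-2)**2 = (1267 + 1172)*(-1884 - 2086) - 1*(-1)**2 = 2439*(-3970) - 1*1 = -9682830 - 1 = -9682831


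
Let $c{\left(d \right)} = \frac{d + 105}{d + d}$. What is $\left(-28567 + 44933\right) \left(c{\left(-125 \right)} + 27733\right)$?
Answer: $\frac{11346989682}{25} \approx 4.5388 \cdot 10^{8}$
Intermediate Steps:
$c{\left(d \right)} = \frac{105 + d}{2 d}$
$\left(-28567 + 44933\right) \left(c{\left(-125 \right)} + 27733\right) = \left(-28567 + 44933\right) \left(\frac{105 - 125}{2 \left(-125\right)} + 27733\right) = 16366 \left(\frac{1}{2} \left(- \frac{1}{125}\right) \left(-20\right) + 27733\right) = 16366 \left(\frac{2}{25} + 27733\right) = 16366 \cdot \frac{693327}{25} = \frac{11346989682}{25}$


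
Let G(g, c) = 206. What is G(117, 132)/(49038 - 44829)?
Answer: 206/4209 ≈ 0.048943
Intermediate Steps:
G(117, 132)/(49038 - 44829) = 206/(49038 - 44829) = 206/4209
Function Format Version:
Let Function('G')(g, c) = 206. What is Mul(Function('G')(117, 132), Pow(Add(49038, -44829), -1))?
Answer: Rational(206, 4209) ≈ 0.048943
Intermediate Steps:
Mul(Function('G')(117, 132), Pow(Add(49038, -44829), -1)) = Mul(206, Pow(Add(49038, -44829), -1)) = Mul(206, Pow(4209, -1)) = Mul(206, Rational(1, 4209)) = Rational(206, 4209)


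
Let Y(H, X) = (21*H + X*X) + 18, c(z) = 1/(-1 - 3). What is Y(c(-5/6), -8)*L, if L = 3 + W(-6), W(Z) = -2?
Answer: 307/4 ≈ 76.750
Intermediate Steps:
c(z) = -1/4 (c(z) = 1/(-4) = -1/4)
Y(H, X) = 18 + X**2 + 21*H (Y(H, X) = (21*H + X**2) + 18 = (X**2 + 21*H) + 18 = 18 + X**2 + 21*H)
L = 1 (L = 3 - 2 = 1)
Y(c(-5/6), -8)*L = (18 + (-8)**2 + 21*(-1/4))*1 = (18 + 64 - 21/4)*1 = (307/4)*1 = 307/4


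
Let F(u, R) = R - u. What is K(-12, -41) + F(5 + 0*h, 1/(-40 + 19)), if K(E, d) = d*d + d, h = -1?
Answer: 34334/21 ≈ 1635.0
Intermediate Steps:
K(E, d) = d + d² (K(E, d) = d² + d = d + d²)
K(-12, -41) + F(5 + 0*h, 1/(-40 + 19)) = -41*(1 - 41) + (1/(-40 + 19) - (5 + 0*(-1))) = -41*(-40) + (1/(-21) - (5 + 0)) = 1640 + (-1/21 - 1*5) = 1640 + (-1/21 - 5) = 1640 - 106/21 = 34334/21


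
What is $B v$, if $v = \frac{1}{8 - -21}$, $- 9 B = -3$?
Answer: $\frac{1}{87} \approx 0.011494$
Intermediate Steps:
$B = \frac{1}{3}$ ($B = \left(- \frac{1}{9}\right) \left(-3\right) = \frac{1}{3} \approx 0.33333$)
$v = \frac{1}{29}$ ($v = \frac{1}{8 + 21} = \frac{1}{29} \approx 0.034483$)
$B v = \frac{1}{3} \cdot \frac{1}{29} = \frac{1}{87}$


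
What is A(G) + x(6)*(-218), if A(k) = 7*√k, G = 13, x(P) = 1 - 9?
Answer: 1744 + 7*√13 ≈ 1769.2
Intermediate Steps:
x(P) = -8
A(G) + x(6)*(-218) = 7*√13 - 8*(-218) = 7*√13 + 1744 = 1744 + 7*√13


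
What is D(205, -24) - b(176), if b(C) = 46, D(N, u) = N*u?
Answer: -4966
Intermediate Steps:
D(205, -24) - b(176) = 205*(-24) - 1*46 = -4920 - 46 = -4966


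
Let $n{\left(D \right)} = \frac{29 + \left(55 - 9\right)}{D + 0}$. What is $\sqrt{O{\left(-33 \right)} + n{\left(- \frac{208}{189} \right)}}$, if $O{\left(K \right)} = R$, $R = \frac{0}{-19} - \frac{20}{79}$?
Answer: $\frac{i \sqrt{1154332595}}{4108} \approx 8.2706 i$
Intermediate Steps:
$R = - \frac{20}{79}$ ($R = 0 \left(- \frac{1}{19}\right) - \frac{20}{79} = 0 - \frac{20}{79} = - \frac{20}{79} \approx -0.25316$)
$O{\left(K \right)} = - \frac{20}{79}$
$n{\left(D \right)} = \frac{75}{D}$ ($n{\left(D \right)} = \frac{29 + 46}{D} = \frac{75}{D}$)
$\sqrt{O{\left(-33 \right)} + n{\left(- \frac{208}{189} \right)}} = \sqrt{- \frac{20}{79} + \frac{75}{\left(-208\right) \frac{1}{189}}} = \sqrt{- \frac{20}{79} + \frac{75}{- \frac{208}{189}}} = \sqrt{- \frac{20}{79} + 75 \left(- \frac{189}{208}\right)} = \sqrt{- \frac{20}{79} - \frac{14175}{208}} = \sqrt{- \frac{1123985}{16432}} = \frac{i \sqrt{1154332595}}{4108}$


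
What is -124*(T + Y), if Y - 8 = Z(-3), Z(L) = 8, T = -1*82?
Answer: 8184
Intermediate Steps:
T = -82
Y = 16 (Y = 8 + 8 = 16)
-124*(T + Y) = -124*(-82 + 16) = -124*(-66) = 8184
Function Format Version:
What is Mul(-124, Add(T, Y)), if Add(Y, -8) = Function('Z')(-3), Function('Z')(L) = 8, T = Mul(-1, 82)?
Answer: 8184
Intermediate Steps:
T = -82
Y = 16 (Y = Add(8, 8) = 16)
Mul(-124, Add(T, Y)) = Mul(-124, Add(-82, 16)) = Mul(-124, -66) = 8184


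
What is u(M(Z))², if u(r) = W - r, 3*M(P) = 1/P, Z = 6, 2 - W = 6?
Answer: 5329/324 ≈ 16.448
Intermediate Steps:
W = -4 (W = 2 - 1*6 = 2 - 6 = -4)
M(P) = 1/(3*P) (M(P) = (1/P)/3 = 1/(3*P))
u(r) = -4 - r
u(M(Z))² = (-4 - 1/(3*6))² = (-4 - 1*1/18)² = (-4 - 1/18)² = (-73/18)² = 5329/324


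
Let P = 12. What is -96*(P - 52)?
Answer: 3840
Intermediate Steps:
-96*(P - 52) = -96*(12 - 52) = -96*(-40) = 3840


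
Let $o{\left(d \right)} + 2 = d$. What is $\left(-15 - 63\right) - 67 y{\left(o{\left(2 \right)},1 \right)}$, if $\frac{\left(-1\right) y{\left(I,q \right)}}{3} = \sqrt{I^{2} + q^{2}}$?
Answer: $123$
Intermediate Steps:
$o{\left(d \right)} = -2 + d$
$y{\left(I,q \right)} = - 3 \sqrt{I^{2} + q^{2}}$
$\left(-15 - 63\right) - 67 y{\left(o{\left(2 \right)},1 \right)} = \left(-15 - 63\right) - 67 \left(- 3 \sqrt{\left(-2 + 2\right)^{2} + 1^{2}}\right) = \left(-15 - 63\right) - 67 \left(- 3 \sqrt{0^{2} + 1}\right) = -78 - 67 \left(- 3 \sqrt{0 + 1}\right) = -78 - 67 \left(- 3 \sqrt{1}\right) = -78 - 67 \left(\left(-3\right) 1\right) = -78 - -201 = -78 + 201 = 123$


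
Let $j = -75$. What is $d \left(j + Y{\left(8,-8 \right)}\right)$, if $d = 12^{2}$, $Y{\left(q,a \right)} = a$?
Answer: $-11952$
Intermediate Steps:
$d = 144$
$d \left(j + Y{\left(8,-8 \right)}\right) = 144 \left(-75 - 8\right) = 144 \left(-83\right) = -11952$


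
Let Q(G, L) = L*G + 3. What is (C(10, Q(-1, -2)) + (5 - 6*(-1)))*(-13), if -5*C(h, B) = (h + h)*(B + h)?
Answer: 637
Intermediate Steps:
Q(G, L) = 3 + G*L (Q(G, L) = G*L + 3 = 3 + G*L)
C(h, B) = -2*h*(B + h)/5 (C(h, B) = -(h + h)*(B + h)/5 = -2*h*(B + h)/5)
(C(10, Q(-1, -2)) + (5 - 6*(-1)))*(-13) = (-2/5*10*((3 - 1*(-2)) + 10) + (5 - 6*(-1)))*(-13) = (-2/5*10*((3 + 2) + 10) + (5 + 6))*(-13) = (-2/5*10*(5 + 10) + 11)*(-13) = (-2/5*10*15 + 11)*(-13) = (-60 + 11)*(-13) = -49*(-13) = 637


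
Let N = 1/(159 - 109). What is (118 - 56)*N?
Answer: 31/25 ≈ 1.2400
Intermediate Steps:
N = 1/50 ≈ 0.020000
(118 - 56)*N = (118 - 56)*(1/50) = 62*(1/50) = 31/25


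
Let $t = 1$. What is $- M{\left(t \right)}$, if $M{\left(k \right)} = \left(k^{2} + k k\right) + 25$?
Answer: $-27$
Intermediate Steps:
$M{\left(k \right)} = 25 + 2 k^{2}$ ($M{\left(k \right)} = \left(k^{2} + k^{2}\right) + 25 = 2 k^{2} + 25 = 25 + 2 k^{2}$)
$- M{\left(t \right)} = - (25 + 2 \cdot 1^{2}) = - (25 + 2 \cdot 1) = - (25 + 2) = \left(-1\right) 27 = -27$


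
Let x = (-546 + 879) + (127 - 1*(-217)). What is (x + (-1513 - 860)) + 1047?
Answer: -649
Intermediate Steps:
x = 677 (x = 333 + (127 + 217) = 333 + 344 = 677)
(x + (-1513 - 860)) + 1047 = (677 + (-1513 - 860)) + 1047 = (677 - 2373) + 1047 = -1696 + 1047 = -649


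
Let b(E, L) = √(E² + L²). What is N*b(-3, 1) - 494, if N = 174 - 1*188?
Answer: -494 - 14*√10 ≈ -538.27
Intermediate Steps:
N = -14 (N = 174 - 188 = -14)
N*b(-3, 1) - 494 = -14*√((-3)² + 1²) - 494 = -14*√(9 + 1) - 494 = -14*√10 - 494 = -494 - 14*√10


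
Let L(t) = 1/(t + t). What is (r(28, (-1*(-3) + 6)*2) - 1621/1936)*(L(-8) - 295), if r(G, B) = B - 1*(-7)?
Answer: -220843659/30976 ≈ -7129.5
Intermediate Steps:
r(G, B) = 7 + B (r(G, B) = B + 7 = 7 + B)
L(t) = 1/(2*t)
(r(28, (-1*(-3) + 6)*2) - 1621/1936)*(L(-8) - 295) = ((7 + (-1*(-3) + 6)*2) - 1621/1936)*((½)/(-8) - 295) = ((7 + (3 + 6)*2) - 1621*1/1936)*((½)*(-⅛) - 295) = ((7 + 9*2) - 1621/1936)*(-1/16 - 295) = ((7 + 18) - 1621/1936)*(-4721/16) = (25 - 1621/1936)*(-4721/16) = (46779/1936)*(-4721/16) = -220843659/30976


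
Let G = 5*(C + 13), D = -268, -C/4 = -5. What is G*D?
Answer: -44220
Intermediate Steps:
C = 20 (C = -4*(-5) = 20)
G = 165 (G = 5*(20 + 13) = 5*33 = 165)
G*D = 165*(-268) = -44220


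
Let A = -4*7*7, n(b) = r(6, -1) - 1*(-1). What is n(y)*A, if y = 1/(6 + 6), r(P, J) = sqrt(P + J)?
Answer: -196 - 196*sqrt(5) ≈ -634.27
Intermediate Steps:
r(P, J) = sqrt(J + P)
y = 1/12 ≈ 0.083333
n(b) = 1 + sqrt(5) (n(b) = sqrt(-1 + 6) - 1*(-1) = sqrt(5) + 1 = 1 + sqrt(5))
A = -196 (A = -28*7 = -196)
n(y)*A = (1 + sqrt(5))*(-196) = -196 - 196*sqrt(5)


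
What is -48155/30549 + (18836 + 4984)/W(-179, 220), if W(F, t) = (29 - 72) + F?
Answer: -123061265/1130313 ≈ -108.87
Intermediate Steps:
W(F, t) = -43 + F
-48155/30549 + (18836 + 4984)/W(-179, 220) = -48155/30549 + (18836 + 4984)/(-43 - 179) = -48155*1/30549 + 23820/(-222) = -48155/30549 + 23820*(-1/222) = -48155/30549 - 3970/37 = -123061265/1130313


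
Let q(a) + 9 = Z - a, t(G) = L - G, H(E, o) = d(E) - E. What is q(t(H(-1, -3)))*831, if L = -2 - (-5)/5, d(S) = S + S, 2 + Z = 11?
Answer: 0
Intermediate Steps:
Z = 9 (Z = -2 + 11 = 9)
d(S) = 2*S
L = -1 (L = -2 - (-5)/5 = -2 - 1*(-1) = -2 + 1 = -1)
H(E, o) = E (H(E, o) = 2*E - E = E)
t(G) = -1 - G
q(a) = -a (q(a) = -9 + (9 - a) = -a)
q(t(H(-1, -3)))*831 = -(-1 - 1*(-1))*831 = -(-1 + 1)*831 = -1*0*831 = 0*831 = 0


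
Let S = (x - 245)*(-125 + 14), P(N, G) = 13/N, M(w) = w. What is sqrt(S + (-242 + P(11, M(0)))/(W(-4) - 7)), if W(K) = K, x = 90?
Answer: 9*sqrt(25734)/11 ≈ 131.25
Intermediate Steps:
S = 17205 (S = (90 - 245)*(-125 + 14) = -155*(-111) = 17205)
sqrt(S + (-242 + P(11, M(0)))/(W(-4) - 7)) = sqrt(17205 + (-242 + 13/11)/(-4 - 7)) = sqrt(17205 + (-242 + 13*(1/11))/(-11)) = sqrt(17205 + (-242 + 13/11)*(-1/11)) = sqrt(17205 - 2649/11*(-1/11)) = sqrt(17205 + 2649/121) = sqrt(2084454/121) = 9*sqrt(25734)/11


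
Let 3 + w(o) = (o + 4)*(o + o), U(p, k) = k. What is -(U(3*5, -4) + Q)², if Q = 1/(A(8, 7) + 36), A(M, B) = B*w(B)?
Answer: -19105641/1194649 ≈ -15.993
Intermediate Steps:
w(o) = -3 + 2*o*(4 + o) (w(o) = -3 + (o + 4)*(o + o) = -3 + (4 + o)*(2*o) = -3 + 2*o*(4 + o))
A(M, B) = B*(-3 + 2*B² + 8*B)
Q = 1/1093 (Q = 1/(7*(-3 + 2*7² + 8*7) + 36) = 1/(7*(-3 + 2*49 + 56) + 36) = 1/(7*(-3 + 98 + 56) + 36) = 1/(7*151 + 36) = 1/(1057 + 36) = 1/1093 ≈ 0.00091491)
-(U(3*5, -4) + Q)² = -(-4 + 1/1093)² = -(-4371/1093)² = -1*19105641/1194649 = -19105641/1194649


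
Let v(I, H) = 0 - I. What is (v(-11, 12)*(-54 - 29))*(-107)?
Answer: 97691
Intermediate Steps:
v(I, H) = -I
(v(-11, 12)*(-54 - 29))*(-107) = ((-1*(-11))*(-54 - 29))*(-107) = (11*(-83))*(-107) = -913*(-107) = 97691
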